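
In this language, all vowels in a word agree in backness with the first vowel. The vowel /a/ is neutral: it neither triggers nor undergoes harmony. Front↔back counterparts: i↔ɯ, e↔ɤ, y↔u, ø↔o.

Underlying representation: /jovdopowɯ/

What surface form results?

no segment meets the rule's conditions; no change.

[jovdopowɯ]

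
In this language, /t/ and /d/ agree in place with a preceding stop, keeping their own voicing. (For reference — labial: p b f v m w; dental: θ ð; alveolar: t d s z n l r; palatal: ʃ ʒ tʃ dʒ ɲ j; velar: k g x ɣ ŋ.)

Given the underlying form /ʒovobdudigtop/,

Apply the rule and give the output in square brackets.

[ʒovobbudigkop]

/d/ after /b/ (labial) → [b]
/t/ after /g/ (velar) → [k]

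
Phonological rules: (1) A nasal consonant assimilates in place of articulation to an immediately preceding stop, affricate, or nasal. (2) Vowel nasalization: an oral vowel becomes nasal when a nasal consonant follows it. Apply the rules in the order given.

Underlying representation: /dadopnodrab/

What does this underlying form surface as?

Rule 1: /n/ after /p/ (labial) → [m]
After rule 1: dadopmodrab
Rule 2: no segment meets the rule's conditions; no change.

[dadopmodrab]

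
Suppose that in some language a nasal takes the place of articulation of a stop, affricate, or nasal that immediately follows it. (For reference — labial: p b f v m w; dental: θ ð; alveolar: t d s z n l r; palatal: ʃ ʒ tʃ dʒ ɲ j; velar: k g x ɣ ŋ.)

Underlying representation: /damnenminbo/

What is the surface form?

/m/ before /n/ (alveolar) → [n]
/n/ before /m/ (labial) → [m]
/n/ before /b/ (labial) → [m]

[dannemmimbo]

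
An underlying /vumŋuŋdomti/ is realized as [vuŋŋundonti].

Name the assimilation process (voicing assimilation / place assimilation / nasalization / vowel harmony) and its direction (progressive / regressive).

/m/→[ŋ] /ŋ/→[n] /m/→[n].
Each target copies a feature from the following segment, so the direction is regressive.

place assimilation, regressive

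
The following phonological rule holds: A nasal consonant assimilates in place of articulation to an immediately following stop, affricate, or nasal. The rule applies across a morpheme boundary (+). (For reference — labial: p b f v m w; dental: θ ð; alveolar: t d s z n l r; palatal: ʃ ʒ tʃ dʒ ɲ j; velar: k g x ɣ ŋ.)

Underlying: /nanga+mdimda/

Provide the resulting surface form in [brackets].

/n/ before /g/ (velar) → [ŋ]
/m/ before /d/ (alveolar) → [n]
/m/ before /d/ (alveolar) → [n]

[naŋga+ndinda]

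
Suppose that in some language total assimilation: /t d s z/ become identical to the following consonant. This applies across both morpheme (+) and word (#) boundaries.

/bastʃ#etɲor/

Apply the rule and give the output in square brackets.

/s/ before /tʃ/ → [tʃ] (total assimilation)
/t/ before /ɲ/ → [ɲ] (total assimilation)

[batʃtʃ#eɲɲor]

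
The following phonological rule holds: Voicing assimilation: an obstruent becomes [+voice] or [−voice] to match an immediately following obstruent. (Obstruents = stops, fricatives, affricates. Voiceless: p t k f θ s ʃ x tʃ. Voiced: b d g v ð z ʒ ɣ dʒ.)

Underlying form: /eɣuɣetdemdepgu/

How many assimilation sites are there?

2

/t/ before /d/ (voiced) → [d]
/p/ before /g/ (voiced) → [b]
2 segments change.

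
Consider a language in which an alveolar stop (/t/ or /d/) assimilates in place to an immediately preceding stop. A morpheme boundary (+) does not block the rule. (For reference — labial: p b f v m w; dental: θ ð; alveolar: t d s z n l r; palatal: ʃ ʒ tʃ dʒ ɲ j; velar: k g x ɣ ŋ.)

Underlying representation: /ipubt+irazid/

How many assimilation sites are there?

/t/ after /b/ (labial) → [p]
1 segment changes.

1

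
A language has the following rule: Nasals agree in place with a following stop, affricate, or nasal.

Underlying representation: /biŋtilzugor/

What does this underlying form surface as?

/ŋ/ before /t/ (alveolar) → [n]

[bintilzugor]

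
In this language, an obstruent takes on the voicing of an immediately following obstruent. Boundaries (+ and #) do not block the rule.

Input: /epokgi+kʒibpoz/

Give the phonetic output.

[epoggi+gʒippoz]

/k/ before /g/ (voiced) → [g]
/k/ before /ʒ/ (voiced) → [g]
/b/ before /p/ (voiceless) → [p]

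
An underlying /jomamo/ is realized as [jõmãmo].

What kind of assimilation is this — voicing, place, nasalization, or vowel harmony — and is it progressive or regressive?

/o/→[õ] /a/→[ã].
Each target copies a feature from the following segment, so the direction is regressive.

nasalization, regressive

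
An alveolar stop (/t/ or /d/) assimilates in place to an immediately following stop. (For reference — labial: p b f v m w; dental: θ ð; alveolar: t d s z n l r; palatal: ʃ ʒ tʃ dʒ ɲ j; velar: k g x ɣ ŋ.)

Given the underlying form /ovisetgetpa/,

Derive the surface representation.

[ovisekgeppa]

/t/ before /g/ (velar) → [k]
/t/ before /p/ (labial) → [p]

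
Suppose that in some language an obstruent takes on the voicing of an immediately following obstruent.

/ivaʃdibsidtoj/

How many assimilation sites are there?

3

/ʃ/ before /d/ (voiced) → [ʒ]
/b/ before /s/ (voiceless) → [p]
/d/ before /t/ (voiceless) → [t]
3 segments change.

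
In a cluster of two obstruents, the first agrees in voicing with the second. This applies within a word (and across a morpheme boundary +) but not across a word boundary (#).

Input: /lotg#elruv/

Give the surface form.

[lodg#elruv]

/t/ before /g/ (voiced) → [d]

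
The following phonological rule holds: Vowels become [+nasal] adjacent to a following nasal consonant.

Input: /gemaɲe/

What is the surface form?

[gẽmãɲe]

/e/ before nasal /m/ → [ẽ]
/a/ before nasal /ɲ/ → [ã]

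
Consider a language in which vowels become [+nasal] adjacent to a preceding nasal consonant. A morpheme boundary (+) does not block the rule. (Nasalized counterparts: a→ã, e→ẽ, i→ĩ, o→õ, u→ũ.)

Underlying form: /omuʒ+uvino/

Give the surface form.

/u/ after nasal /m/ → [ũ]
/o/ after nasal /n/ → [õ]

[omũʒ+uvinõ]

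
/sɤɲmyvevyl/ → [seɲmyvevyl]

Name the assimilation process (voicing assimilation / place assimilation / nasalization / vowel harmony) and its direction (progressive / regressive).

vowel harmony, regressive

/ɤ/→[e].
Vowels agree with the last vowel, so the harmony is regressive.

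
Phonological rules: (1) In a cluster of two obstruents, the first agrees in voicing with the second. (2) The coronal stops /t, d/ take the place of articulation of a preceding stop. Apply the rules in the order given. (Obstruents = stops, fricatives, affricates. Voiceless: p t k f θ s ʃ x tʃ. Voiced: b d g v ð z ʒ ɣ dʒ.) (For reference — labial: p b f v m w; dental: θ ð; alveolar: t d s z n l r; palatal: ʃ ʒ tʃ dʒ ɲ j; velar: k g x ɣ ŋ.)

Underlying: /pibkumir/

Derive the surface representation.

[pipkumir]

Rule 1: /b/ before /k/ (voiceless) → [p]
After rule 1: pipkumir
Rule 2: no segment meets the rule's conditions; no change.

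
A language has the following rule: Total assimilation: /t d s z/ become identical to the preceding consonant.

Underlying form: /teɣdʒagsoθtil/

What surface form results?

/s/ after /g/ → [g] (total assimilation)
/t/ after /θ/ → [θ] (total assimilation)

[teɣdʒaggoθθil]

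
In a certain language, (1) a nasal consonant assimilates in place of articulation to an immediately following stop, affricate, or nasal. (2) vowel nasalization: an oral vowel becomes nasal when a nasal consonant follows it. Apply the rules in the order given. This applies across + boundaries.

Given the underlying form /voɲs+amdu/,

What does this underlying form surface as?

[võɲs+ãndu]

Rule 1: /m/ before /d/ (alveolar) → [n]
After rule 1: voɲs+andu
Rule 2: /o/ before nasal /ɲ/ → [õ]
Rule 2: /a/ before nasal /n/ → [ã]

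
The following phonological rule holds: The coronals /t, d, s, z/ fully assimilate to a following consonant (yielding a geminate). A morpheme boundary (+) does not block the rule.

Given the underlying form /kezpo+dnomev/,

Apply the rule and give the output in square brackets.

/z/ before /p/ → [p] (total assimilation)
/d/ before /n/ → [n] (total assimilation)

[keppo+nnomev]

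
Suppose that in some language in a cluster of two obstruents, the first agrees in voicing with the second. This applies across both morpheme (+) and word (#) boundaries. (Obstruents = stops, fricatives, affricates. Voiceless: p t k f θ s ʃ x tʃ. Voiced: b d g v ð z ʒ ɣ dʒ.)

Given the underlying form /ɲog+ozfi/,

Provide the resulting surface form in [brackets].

[ɲog+osfi]

/z/ before /f/ (voiceless) → [s]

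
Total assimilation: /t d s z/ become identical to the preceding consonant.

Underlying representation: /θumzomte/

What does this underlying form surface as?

[θummomme]

/z/ after /m/ → [m] (total assimilation)
/t/ after /m/ → [m] (total assimilation)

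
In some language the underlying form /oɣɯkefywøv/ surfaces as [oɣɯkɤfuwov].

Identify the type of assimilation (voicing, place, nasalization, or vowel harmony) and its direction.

vowel harmony, progressive

/e/→[ɤ] /y/→[u] /ø/→[o].
Vowels agree with the first vowel, so the harmony is progressive.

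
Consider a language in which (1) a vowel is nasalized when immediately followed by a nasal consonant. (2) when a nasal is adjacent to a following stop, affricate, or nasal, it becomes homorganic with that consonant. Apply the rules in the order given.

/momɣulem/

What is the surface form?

Rule 1: /o/ before nasal /m/ → [õ]
Rule 1: /e/ before nasal /m/ → [ẽ]
After rule 1: mõmɣulẽm
Rule 2: no segment meets the rule's conditions; no change.

[mõmɣulẽm]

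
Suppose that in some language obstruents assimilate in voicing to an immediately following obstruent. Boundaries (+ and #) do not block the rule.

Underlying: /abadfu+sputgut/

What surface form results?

[abatfu+spudgut]

/d/ before /f/ (voiceless) → [t]
/t/ before /g/ (voiced) → [d]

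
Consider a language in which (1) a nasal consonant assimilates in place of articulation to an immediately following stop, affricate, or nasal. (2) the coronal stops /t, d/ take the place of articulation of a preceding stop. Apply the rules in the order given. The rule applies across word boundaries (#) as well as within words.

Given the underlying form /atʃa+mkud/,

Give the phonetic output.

Rule 1: /m/ before /k/ (velar) → [ŋ]
After rule 1: atʃa+ŋkud
Rule 2: no segment meets the rule's conditions; no change.

[atʃa+ŋkud]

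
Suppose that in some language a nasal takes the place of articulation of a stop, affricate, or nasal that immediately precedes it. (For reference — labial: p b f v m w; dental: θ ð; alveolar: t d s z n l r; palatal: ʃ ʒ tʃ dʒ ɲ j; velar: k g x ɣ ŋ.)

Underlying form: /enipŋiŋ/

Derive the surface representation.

[enipmiŋ]

/ŋ/ after /p/ (labial) → [m]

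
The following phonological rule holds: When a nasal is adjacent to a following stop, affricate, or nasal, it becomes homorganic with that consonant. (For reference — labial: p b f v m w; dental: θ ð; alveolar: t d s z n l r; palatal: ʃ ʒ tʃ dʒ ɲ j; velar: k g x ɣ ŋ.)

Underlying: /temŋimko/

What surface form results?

[teŋŋiŋko]

/m/ before /ŋ/ (velar) → [ŋ]
/m/ before /k/ (velar) → [ŋ]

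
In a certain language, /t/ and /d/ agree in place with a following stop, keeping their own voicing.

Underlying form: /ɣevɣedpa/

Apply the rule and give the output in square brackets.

[ɣevɣebpa]

/d/ before /p/ (labial) → [b]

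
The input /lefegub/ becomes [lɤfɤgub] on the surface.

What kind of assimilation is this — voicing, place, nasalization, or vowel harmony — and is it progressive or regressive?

/e/→[ɤ] /e/→[ɤ].
Vowels agree with the last vowel, so the harmony is regressive.

vowel harmony, regressive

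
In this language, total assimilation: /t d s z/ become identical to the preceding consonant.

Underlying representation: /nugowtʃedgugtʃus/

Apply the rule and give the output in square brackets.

no segment meets the rule's conditions; no change.

[nugowtʃedgugtʃus]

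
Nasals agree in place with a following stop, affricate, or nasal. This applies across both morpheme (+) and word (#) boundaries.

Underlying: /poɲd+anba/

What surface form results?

/ɲ/ before /d/ (alveolar) → [n]
/n/ before /b/ (labial) → [m]

[pond+amba]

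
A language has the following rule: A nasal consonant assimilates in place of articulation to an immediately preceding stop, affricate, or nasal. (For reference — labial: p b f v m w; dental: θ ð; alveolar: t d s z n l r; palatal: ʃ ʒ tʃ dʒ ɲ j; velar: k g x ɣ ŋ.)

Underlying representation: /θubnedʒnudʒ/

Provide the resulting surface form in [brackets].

/n/ after /b/ (labial) → [m]
/n/ after /dʒ/ (palatal) → [ɲ]

[θubmedʒɲudʒ]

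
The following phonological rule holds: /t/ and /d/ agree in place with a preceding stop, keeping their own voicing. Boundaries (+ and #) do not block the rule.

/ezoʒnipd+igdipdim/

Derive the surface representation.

/d/ after /p/ (labial) → [b]
/d/ after /g/ (velar) → [g]
/d/ after /p/ (labial) → [b]

[ezoʒnipb+iggipbim]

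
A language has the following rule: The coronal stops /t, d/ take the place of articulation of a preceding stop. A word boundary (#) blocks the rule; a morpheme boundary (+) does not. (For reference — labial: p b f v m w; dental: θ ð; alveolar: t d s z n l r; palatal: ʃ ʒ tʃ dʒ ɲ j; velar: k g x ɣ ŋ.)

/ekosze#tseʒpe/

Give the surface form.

[ekosze#tseʒpe]

no segment meets the rule's conditions; no change.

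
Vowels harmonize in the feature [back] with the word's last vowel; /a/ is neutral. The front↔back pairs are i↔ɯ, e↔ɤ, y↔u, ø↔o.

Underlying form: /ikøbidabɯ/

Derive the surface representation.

[ɯkobɯdabɯ]

/i/ harmonizes with /ɯ/ ([+back]) → [ɯ]
/ø/ harmonizes with /ɯ/ ([+back]) → [o]
/i/ harmonizes with /ɯ/ ([+back]) → [ɯ]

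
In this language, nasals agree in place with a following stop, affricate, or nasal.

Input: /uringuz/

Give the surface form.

[uriŋguz]

/n/ before /g/ (velar) → [ŋ]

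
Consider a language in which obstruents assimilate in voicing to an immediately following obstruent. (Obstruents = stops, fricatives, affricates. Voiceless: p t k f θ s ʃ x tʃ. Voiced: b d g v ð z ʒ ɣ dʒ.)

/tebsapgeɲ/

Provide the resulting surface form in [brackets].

[tepsabgeɲ]

/b/ before /s/ (voiceless) → [p]
/p/ before /g/ (voiced) → [b]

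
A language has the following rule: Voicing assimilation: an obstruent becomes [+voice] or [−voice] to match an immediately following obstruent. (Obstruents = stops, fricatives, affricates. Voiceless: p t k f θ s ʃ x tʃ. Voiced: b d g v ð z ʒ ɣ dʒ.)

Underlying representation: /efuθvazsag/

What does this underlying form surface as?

[efuðvassag]

/θ/ before /v/ (voiced) → [ð]
/z/ before /s/ (voiceless) → [s]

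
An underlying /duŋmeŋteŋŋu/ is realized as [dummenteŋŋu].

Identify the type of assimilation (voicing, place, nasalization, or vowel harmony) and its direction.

/ŋ/→[m] /ŋ/→[n].
Each target copies a feature from the following segment, so the direction is regressive.

place assimilation, regressive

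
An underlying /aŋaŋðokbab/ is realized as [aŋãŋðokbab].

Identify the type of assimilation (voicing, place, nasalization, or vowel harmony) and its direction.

/a/→[ã].
Each target copies a feature from the preceding segment, so the direction is progressive.

nasalization, progressive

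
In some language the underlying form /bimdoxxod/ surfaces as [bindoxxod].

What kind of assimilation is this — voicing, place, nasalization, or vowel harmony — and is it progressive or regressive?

/m/→[n].
Each target copies a feature from the following segment, so the direction is regressive.

place assimilation, regressive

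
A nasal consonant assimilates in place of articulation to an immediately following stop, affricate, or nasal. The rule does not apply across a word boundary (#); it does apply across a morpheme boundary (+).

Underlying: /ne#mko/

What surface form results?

/m/ before /k/ (velar) → [ŋ]

[ne#ŋko]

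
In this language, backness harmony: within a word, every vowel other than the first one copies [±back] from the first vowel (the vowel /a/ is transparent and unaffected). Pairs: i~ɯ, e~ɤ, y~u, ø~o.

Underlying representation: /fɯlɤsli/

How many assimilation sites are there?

1

/i/ harmonizes with /ɯ/ ([+back]) → [ɯ]
1 segment changes.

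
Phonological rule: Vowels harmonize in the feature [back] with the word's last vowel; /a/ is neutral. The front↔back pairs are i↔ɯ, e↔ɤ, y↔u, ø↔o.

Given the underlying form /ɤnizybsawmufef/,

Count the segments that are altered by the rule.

2

/ɤ/ harmonizes with /e/ ([-back]) → [e]
/u/ harmonizes with /e/ ([-back]) → [y]
2 segments change.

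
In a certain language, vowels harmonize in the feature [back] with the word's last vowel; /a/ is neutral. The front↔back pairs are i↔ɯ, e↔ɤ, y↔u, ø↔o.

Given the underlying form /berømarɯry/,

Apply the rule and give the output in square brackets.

[berømariry]

/ɯ/ harmonizes with /y/ ([-back]) → [i]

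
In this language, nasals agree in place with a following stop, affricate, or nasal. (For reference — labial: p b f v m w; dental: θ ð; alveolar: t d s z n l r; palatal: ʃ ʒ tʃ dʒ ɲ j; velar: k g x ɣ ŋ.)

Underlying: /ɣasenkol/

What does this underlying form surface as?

/n/ before /k/ (velar) → [ŋ]

[ɣaseŋkol]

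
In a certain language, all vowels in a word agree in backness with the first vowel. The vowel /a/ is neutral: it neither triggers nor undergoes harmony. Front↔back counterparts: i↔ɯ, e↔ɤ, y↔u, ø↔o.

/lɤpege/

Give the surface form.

[lɤpɤgɤ]

/e/ harmonizes with /ɤ/ ([+back]) → [ɤ]
/e/ harmonizes with /ɤ/ ([+back]) → [ɤ]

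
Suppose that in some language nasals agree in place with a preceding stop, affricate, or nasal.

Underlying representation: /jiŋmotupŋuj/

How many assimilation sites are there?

2

/m/ after /ŋ/ (velar) → [ŋ]
/ŋ/ after /p/ (labial) → [m]
2 segments change.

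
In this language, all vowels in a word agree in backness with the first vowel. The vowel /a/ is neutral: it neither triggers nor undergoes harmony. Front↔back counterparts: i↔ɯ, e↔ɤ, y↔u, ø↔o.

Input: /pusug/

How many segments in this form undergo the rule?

No segment meets the rule's conditions.

0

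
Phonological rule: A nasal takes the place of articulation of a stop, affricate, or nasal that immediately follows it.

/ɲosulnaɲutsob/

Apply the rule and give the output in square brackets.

[ɲosulnaɲutsob]

no segment meets the rule's conditions; no change.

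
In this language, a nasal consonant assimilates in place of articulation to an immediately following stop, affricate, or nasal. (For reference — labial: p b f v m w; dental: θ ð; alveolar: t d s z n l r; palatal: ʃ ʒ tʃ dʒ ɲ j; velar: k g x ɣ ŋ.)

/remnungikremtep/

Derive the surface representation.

/m/ before /n/ (alveolar) → [n]
/n/ before /g/ (velar) → [ŋ]
/m/ before /t/ (alveolar) → [n]

[rennuŋgikrentep]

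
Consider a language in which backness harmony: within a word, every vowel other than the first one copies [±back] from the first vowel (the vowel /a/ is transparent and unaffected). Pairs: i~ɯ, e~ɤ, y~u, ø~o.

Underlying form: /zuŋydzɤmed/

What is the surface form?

[zuŋudzɤmɤd]

/y/ harmonizes with /u/ ([+back]) → [u]
/e/ harmonizes with /u/ ([+back]) → [ɤ]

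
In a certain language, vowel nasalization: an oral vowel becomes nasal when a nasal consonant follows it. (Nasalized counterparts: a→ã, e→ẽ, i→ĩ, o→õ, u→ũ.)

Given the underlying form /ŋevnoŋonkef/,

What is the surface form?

[ŋevnõŋõnkef]

/o/ before nasal /ŋ/ → [õ]
/o/ before nasal /n/ → [õ]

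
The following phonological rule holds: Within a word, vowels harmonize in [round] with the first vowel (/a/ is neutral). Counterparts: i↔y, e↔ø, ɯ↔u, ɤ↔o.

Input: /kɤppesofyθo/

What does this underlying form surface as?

[kɤppesɤfiθɤ]

/o/ harmonizes with /ɤ/ ([-round]) → [ɤ]
/y/ harmonizes with /ɤ/ ([-round]) → [i]
/o/ harmonizes with /ɤ/ ([-round]) → [ɤ]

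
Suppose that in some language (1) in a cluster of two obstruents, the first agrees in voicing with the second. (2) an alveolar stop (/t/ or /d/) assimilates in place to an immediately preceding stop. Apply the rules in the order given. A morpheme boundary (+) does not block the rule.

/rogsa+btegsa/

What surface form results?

[roksa+ppeksa]

Rule 1: /g/ before /s/ (voiceless) → [k]
Rule 1: /b/ before /t/ (voiceless) → [p]
Rule 1: /g/ before /s/ (voiceless) → [k]
After rule 1: roksa+pteksa
Rule 2: /t/ after /p/ (labial) → [p]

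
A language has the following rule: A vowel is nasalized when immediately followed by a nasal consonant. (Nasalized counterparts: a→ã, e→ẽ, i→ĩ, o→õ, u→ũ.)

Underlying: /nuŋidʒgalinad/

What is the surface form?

[nũŋidʒgalĩnad]

/u/ before nasal /ŋ/ → [ũ]
/i/ before nasal /n/ → [ĩ]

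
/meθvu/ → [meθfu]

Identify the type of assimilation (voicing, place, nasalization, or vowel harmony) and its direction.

voicing assimilation, progressive

/v/→[f].
Each target copies a feature from the preceding segment, so the direction is progressive.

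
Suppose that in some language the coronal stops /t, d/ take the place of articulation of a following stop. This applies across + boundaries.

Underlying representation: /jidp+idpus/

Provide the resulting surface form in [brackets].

/d/ before /p/ (labial) → [b]
/d/ before /p/ (labial) → [b]

[jibp+ibpus]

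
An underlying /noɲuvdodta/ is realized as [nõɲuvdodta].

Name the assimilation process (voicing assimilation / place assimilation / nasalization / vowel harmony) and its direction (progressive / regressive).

/o/→[õ].
Each target copies a feature from the following segment, so the direction is regressive.

nasalization, regressive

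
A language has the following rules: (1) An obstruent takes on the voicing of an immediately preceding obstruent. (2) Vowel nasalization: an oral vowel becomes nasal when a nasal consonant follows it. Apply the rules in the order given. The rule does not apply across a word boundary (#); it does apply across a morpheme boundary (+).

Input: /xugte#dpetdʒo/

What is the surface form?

Rule 1: /t/ after /g/ (voiced) → [d]
Rule 1: /p/ after /d/ (voiced) → [b]
Rule 1: /dʒ/ after /t/ (voiceless) → [tʃ]
After rule 1: xugde#dbettʃo
Rule 2: no segment meets the rule's conditions; no change.

[xugde#dbettʃo]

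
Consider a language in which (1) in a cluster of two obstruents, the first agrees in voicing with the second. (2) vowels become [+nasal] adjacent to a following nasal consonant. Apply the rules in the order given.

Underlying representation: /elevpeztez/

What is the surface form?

Rule 1: /v/ before /p/ (voiceless) → [f]
Rule 1: /z/ before /t/ (voiceless) → [s]
After rule 1: elefpestez
Rule 2: no segment meets the rule's conditions; no change.

[elefpestez]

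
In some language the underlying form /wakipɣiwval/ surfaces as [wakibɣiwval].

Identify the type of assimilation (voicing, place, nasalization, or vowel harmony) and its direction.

voicing assimilation, regressive

/p/→[b].
Each target copies a feature from the following segment, so the direction is regressive.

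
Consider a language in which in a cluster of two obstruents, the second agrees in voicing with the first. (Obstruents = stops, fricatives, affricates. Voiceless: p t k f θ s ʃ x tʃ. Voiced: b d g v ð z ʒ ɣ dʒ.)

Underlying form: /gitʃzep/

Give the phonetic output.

[gitʃsep]

/z/ after /tʃ/ (voiceless) → [s]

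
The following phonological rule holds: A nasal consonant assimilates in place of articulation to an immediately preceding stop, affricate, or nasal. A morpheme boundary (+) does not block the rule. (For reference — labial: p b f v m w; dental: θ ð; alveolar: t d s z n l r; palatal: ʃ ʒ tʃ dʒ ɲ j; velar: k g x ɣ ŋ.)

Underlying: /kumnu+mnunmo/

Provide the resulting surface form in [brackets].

[kummu+mmunno]

/n/ after /m/ (labial) → [m]
/n/ after /m/ (labial) → [m]
/m/ after /n/ (alveolar) → [n]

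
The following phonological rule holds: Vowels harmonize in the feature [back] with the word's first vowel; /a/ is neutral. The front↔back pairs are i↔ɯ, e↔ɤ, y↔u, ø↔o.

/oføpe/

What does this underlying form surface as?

/ø/ harmonizes with /o/ ([+back]) → [o]
/e/ harmonizes with /o/ ([+back]) → [ɤ]

[ofopɤ]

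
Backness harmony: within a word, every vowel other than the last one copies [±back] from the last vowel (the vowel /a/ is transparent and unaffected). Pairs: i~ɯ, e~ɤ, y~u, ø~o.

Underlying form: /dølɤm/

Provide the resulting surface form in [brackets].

/ø/ harmonizes with /ɤ/ ([+back]) → [o]

[dolɤm]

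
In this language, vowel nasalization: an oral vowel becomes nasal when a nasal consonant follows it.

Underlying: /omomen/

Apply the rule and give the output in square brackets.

[õmõmẽn]

/o/ before nasal /m/ → [õ]
/o/ before nasal /m/ → [õ]
/e/ before nasal /n/ → [ẽ]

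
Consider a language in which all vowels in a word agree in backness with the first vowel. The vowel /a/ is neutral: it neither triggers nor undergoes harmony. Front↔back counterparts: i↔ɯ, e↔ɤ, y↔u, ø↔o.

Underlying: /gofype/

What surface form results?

[gofupɤ]

/y/ harmonizes with /o/ ([+back]) → [u]
/e/ harmonizes with /o/ ([+back]) → [ɤ]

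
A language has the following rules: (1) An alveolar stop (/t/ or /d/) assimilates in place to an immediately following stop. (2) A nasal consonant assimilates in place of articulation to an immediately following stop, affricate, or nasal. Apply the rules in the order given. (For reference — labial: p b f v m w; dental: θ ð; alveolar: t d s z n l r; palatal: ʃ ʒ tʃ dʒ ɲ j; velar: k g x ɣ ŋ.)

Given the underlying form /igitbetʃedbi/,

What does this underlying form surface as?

Rule 1: /t/ before /b/ (labial) → [p]
Rule 1: /d/ before /b/ (labial) → [b]
After rule 1: igipbetʃebbi
Rule 2: no segment meets the rule's conditions; no change.

[igipbetʃebbi]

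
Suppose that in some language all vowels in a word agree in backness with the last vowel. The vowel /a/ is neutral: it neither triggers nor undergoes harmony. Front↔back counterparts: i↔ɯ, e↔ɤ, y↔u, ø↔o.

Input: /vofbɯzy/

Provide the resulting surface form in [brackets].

/o/ harmonizes with /y/ ([-back]) → [ø]
/ɯ/ harmonizes with /y/ ([-back]) → [i]

[vøfbizy]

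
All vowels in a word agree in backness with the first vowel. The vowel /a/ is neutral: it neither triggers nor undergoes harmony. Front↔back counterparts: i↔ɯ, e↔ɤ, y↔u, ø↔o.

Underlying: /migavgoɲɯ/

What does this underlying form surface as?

/o/ harmonizes with /i/ ([-back]) → [ø]
/ɯ/ harmonizes with /i/ ([-back]) → [i]

[migavgøɲi]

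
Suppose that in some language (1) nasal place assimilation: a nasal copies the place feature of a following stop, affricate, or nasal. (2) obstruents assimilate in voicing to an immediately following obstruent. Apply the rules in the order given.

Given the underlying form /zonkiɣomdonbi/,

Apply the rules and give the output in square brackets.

Rule 1: /n/ before /k/ (velar) → [ŋ]
Rule 1: /m/ before /d/ (alveolar) → [n]
Rule 1: /n/ before /b/ (labial) → [m]
After rule 1: zoŋkiɣondombi
Rule 2: no segment meets the rule's conditions; no change.

[zoŋkiɣondombi]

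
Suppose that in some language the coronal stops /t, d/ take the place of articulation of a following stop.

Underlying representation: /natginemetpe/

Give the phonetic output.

/t/ before /g/ (velar) → [k]
/t/ before /p/ (labial) → [p]

[nakginemeppe]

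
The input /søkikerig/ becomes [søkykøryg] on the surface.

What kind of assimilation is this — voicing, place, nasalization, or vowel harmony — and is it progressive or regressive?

/i/→[y] /e/→[ø] /i/→[y].
Vowels agree with the first vowel, so the harmony is progressive.

vowel harmony, progressive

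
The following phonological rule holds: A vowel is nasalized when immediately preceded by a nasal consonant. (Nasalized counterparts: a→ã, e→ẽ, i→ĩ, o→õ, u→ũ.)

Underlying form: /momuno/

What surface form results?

/o/ after nasal /m/ → [õ]
/u/ after nasal /m/ → [ũ]
/o/ after nasal /n/ → [õ]

[mõmũnõ]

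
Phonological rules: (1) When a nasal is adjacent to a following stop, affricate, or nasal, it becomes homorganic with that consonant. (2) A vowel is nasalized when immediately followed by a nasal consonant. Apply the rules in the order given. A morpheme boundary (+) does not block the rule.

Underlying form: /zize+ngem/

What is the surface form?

[zizẽ+ŋgẽm]

Rule 1: /n/ before /g/ (velar) → [ŋ]
After rule 1: zize+ŋgem
Rule 2: /e/ before nasal /ŋ/ → [ẽ]
Rule 2: /e/ before nasal /m/ → [ẽ]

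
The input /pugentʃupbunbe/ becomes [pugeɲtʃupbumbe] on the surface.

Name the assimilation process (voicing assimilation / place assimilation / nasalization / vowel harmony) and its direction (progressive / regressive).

place assimilation, regressive

/n/→[ɲ] /n/→[m].
Each target copies a feature from the following segment, so the direction is regressive.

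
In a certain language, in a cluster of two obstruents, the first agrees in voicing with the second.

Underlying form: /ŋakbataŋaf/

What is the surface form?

/k/ before /b/ (voiced) → [g]

[ŋagbataŋaf]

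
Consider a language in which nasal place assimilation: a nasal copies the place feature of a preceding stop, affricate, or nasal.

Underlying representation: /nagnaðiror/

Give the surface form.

/n/ after /g/ (velar) → [ŋ]

[nagŋaðiror]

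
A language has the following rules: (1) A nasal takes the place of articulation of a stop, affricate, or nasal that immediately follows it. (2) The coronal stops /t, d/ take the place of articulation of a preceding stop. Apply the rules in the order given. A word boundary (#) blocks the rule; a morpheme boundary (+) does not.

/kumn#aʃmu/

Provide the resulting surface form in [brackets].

[kunn#aʃmu]

Rule 1: /m/ before /n/ (alveolar) → [n]
After rule 1: kunn#aʃmu
Rule 2: no segment meets the rule's conditions; no change.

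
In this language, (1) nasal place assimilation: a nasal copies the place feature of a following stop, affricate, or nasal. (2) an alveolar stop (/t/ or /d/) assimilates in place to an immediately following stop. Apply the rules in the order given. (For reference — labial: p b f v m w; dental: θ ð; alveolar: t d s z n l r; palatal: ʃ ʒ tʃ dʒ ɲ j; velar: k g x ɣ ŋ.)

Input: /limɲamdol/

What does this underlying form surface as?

Rule 1: /m/ before /ɲ/ (palatal) → [ɲ]
Rule 1: /m/ before /d/ (alveolar) → [n]
After rule 1: liɲɲandol
Rule 2: no segment meets the rule's conditions; no change.

[liɲɲandol]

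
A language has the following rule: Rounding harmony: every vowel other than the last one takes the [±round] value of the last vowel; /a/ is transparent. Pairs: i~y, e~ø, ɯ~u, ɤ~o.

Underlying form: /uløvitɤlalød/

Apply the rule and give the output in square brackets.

/i/ harmonizes with /ø/ ([+round]) → [y]
/ɤ/ harmonizes with /ø/ ([+round]) → [o]

[uløvytolalød]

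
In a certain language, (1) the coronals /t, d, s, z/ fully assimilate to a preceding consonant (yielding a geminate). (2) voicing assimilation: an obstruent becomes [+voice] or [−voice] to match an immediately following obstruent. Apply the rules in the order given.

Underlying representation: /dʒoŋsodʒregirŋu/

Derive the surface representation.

Rule 1: /s/ after /ŋ/ → [ŋ] (total assimilation)
After rule 1: dʒoŋŋodʒregirŋu
Rule 2: no segment meets the rule's conditions; no change.

[dʒoŋŋodʒregirŋu]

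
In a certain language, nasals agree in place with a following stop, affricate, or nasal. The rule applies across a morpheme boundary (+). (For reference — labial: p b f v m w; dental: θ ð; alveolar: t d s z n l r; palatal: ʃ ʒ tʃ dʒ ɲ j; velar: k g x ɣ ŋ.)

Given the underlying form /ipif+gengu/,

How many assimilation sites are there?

1

/n/ before /g/ (velar) → [ŋ]
1 segment changes.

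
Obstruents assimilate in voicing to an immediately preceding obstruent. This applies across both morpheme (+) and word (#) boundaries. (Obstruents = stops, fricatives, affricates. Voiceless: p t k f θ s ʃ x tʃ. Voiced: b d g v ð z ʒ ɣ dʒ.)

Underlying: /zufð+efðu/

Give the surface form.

[zufθ+efθu]

/ð/ after /f/ (voiceless) → [θ]
/ð/ after /f/ (voiceless) → [θ]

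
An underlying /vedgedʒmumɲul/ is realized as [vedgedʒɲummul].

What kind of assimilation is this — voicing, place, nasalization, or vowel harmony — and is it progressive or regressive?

/m/→[ɲ] /ɲ/→[m].
Each target copies a feature from the preceding segment, so the direction is progressive.

place assimilation, progressive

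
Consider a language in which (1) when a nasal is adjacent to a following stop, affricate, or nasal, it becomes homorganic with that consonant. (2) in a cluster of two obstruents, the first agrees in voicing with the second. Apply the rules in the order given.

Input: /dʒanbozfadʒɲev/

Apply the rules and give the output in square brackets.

[dʒambosfadʒɲev]

Rule 1: /n/ before /b/ (labial) → [m]
After rule 1: dʒambozfadʒɲev
Rule 2: /z/ before /f/ (voiceless) → [s]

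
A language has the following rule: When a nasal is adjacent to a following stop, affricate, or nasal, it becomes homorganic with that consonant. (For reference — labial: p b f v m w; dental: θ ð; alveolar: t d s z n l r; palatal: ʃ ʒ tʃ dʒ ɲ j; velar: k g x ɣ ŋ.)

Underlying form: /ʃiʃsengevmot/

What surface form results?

/n/ before /g/ (velar) → [ŋ]

[ʃiʃseŋgevmot]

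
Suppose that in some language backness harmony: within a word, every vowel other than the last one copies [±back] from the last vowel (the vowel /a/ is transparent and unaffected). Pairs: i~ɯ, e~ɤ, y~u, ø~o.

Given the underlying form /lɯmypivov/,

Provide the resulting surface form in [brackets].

[lɯmupɯvov]

/y/ harmonizes with /o/ ([+back]) → [u]
/i/ harmonizes with /o/ ([+back]) → [ɯ]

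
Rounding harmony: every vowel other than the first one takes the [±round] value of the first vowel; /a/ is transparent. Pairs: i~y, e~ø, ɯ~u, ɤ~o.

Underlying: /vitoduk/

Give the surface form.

[vitɤdɯk]

/o/ harmonizes with /i/ ([-round]) → [ɤ]
/u/ harmonizes with /i/ ([-round]) → [ɯ]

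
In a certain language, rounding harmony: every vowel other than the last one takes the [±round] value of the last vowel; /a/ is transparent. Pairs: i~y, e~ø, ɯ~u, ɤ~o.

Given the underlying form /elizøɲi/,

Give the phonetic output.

[elizeɲi]

/ø/ harmonizes with /i/ ([-round]) → [e]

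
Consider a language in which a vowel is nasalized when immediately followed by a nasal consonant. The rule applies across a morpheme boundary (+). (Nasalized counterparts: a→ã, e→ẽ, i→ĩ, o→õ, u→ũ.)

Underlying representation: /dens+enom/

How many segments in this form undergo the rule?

/e/ before nasal /n/ → [ẽ]
/e/ before nasal /n/ → [ẽ]
/o/ before nasal /m/ → [õ]
3 segments change.

3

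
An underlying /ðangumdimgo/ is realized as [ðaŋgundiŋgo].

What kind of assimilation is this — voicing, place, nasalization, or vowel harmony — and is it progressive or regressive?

/n/→[ŋ] /m/→[n] /m/→[ŋ].
Each target copies a feature from the following segment, so the direction is regressive.

place assimilation, regressive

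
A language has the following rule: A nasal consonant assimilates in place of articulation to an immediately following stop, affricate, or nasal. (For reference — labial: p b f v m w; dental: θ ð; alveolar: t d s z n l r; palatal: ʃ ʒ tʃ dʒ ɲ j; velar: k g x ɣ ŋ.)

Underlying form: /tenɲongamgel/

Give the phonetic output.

[teɲɲoŋgaŋgel]

/n/ before /ɲ/ (palatal) → [ɲ]
/n/ before /g/ (velar) → [ŋ]
/m/ before /g/ (velar) → [ŋ]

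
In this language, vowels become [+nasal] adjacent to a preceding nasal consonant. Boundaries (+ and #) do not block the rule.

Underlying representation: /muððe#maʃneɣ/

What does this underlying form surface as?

/u/ after nasal /m/ → [ũ]
/a/ after nasal /m/ → [ã]
/e/ after nasal /n/ → [ẽ]

[mũððe#mãʃnẽɣ]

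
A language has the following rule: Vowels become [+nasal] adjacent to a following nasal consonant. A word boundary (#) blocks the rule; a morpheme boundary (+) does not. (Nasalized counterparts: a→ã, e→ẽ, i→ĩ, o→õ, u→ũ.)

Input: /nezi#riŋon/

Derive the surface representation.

/i/ before nasal /ŋ/ → [ĩ]
/o/ before nasal /n/ → [õ]

[nezi#rĩŋõn]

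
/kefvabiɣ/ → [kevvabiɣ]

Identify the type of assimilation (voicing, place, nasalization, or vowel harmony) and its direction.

voicing assimilation, regressive

/f/→[v].
Each target copies a feature from the following segment, so the direction is regressive.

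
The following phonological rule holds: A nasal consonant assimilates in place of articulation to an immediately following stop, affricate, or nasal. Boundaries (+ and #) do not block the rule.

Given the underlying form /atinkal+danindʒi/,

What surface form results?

[atiŋkal+daniɲdʒi]

/n/ before /k/ (velar) → [ŋ]
/n/ before /dʒ/ (palatal) → [ɲ]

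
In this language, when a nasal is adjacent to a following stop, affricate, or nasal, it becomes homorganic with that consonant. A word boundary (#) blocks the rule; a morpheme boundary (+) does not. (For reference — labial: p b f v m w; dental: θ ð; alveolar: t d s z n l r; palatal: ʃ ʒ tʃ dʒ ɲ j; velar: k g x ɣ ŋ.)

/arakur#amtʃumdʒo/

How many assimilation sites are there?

2

/m/ before /tʃ/ (palatal) → [ɲ]
/m/ before /dʒ/ (palatal) → [ɲ]
2 segments change.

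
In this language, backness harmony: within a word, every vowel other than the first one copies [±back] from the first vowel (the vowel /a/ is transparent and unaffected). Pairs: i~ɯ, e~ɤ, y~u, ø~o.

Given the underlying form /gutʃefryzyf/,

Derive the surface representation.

[gutʃɤfruzuf]

/e/ harmonizes with /u/ ([+back]) → [ɤ]
/y/ harmonizes with /u/ ([+back]) → [u]
/y/ harmonizes with /u/ ([+back]) → [u]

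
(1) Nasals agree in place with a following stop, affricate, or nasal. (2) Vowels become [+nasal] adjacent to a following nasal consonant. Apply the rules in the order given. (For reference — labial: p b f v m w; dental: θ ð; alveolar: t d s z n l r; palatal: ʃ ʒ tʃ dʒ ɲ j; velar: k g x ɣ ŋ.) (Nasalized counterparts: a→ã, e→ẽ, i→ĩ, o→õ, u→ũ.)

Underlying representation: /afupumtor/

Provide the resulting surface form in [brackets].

[afupũntor]

Rule 1: /m/ before /t/ (alveolar) → [n]
After rule 1: afupuntor
Rule 2: /u/ before nasal /n/ → [ũ]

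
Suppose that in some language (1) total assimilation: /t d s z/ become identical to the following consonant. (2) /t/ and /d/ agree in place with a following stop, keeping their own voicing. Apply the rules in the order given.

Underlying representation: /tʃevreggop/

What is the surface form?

[tʃevreggop]

Rule 1: no segment meets the rule's conditions; no change.
After rule 1: tʃevreggop
Rule 2: no segment meets the rule's conditions; no change.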